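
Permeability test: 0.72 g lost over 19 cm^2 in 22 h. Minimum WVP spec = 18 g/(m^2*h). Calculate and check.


WVP = 17.22 g/(m^2*h)
Meets specification: No


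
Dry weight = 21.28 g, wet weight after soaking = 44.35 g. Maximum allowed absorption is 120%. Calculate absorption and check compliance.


Absorption = 108.4%
Compliant: Yes


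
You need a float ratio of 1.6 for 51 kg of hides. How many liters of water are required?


81.6 L

Water = hide weight x target ratio
Water = 51 x 1.6 = 81.6 L


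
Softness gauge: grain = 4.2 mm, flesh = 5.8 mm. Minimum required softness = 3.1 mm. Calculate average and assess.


Average softness = 5.00 mm
Meets requirement: Yes


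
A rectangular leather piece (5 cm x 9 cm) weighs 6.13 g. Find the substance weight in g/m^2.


1362.2 g/m^2

Area = 5 x 9 = 45 cm^2
SW = 6.13 / 45 x 10000 = 1362.2 g/m^2


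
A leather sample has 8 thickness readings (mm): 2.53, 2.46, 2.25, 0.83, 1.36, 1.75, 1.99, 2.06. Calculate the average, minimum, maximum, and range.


Sum = 15.23
Average = 15.23 / 8 = 1.90 mm
Minimum = 0.83 mm
Maximum = 2.53 mm
Range = 2.53 - 0.83 = 1.70 mm


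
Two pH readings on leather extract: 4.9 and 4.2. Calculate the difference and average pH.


Difference = 0.7
Average pH = 4.55

Difference = |4.9 - 4.2| = 0.7
Average = (4.9 + 4.2) / 2 = 4.55


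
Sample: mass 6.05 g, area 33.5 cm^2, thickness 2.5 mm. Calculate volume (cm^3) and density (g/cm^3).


Volume = 8.375 cm^3
Density = 0.722 g/cm^3

Thickness in cm = 2.5 / 10 = 0.25 cm
Volume = 33.5 x 0.25 = 8.375 cm^3
Density = 6.05 / 8.375 = 0.722 g/cm^3


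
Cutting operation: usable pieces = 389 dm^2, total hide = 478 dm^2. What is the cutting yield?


Yield = usable / total x 100
Yield = 389 / 478 x 100 = 81.4%


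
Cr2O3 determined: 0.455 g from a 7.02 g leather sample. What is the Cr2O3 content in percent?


6.48%

Cr2O3% = 0.455 / 7.02 x 100
Cr2O3% = 6.48%


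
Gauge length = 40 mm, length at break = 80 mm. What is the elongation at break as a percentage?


100.0%

Extension = 80 - 40 = 40 mm
Elongation = 40 / 40 x 100 = 100.0%


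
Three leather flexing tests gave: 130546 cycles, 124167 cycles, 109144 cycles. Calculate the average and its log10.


Average = 121286 cycles
log10 = 5.08

Average = (130546 + 124167 + 109144) / 3 = 121286 cycles
log10(121286) = 5.08


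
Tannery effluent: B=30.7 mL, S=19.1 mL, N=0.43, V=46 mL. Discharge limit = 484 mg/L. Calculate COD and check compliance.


COD = (30.7 - 19.1) x 0.43 x 8000 / 46 = 867.5 mg/L
Limit: 484 mg/L
Compliant: No


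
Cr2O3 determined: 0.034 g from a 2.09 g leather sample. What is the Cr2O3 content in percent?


1.63%


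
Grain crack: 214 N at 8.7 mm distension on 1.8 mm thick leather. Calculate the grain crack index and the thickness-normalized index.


Crack index = 214 / 8.7 = 24.6 N/mm
Normalized = 24.6 / 1.8 = 13.7 N/mm per mm


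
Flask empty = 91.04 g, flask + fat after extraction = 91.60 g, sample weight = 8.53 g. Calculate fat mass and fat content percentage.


Fat mass = 0.56 g
Fat content = 6.6%

Fat mass = 91.60 - 91.04 = 0.56 g
Fat% = 0.56 / 8.53 x 100 = 6.6%


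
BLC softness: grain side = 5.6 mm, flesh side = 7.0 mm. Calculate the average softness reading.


Average = (5.6 + 7.0) / 2
Average = 6.30 mm


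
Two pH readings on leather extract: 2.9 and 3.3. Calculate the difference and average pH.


Difference = |2.9 - 3.3| = 0.4
Average = (2.9 + 3.3) / 2 = 3.10


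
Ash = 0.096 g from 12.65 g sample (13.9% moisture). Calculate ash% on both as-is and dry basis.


As-is ash = 0.76%
Dry-basis ash = 0.88%

As-is ash% = 0.096 / 12.65 x 100 = 0.76%
Dry mass = 12.65 x (100 - 13.9) / 100 = 10.89165 g
Dry-basis ash% = 0.096 / 10.89165 x 100 = 0.88%


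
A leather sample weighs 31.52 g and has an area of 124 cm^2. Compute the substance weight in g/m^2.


Substance weight = mass / area x 10000
SW = 31.52 / 124 x 10000
SW = 2541.9 g/m^2


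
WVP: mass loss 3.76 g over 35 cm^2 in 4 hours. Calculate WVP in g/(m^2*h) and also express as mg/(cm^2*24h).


WVP = 268.57 g/(m^2*h)
Daily rate = 644.57 mg/(cm^2*24h)


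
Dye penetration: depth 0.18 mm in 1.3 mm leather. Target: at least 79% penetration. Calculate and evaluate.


Penetration = 0.18 / 1.3 x 100 = 13.8%
Target: 79%
Meets target: No


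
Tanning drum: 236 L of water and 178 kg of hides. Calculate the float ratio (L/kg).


Float ratio = water / hide weight
Ratio = 236 / 178 = 1.3


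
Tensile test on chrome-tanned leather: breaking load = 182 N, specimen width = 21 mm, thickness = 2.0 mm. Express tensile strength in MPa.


4.33 MPa

Cross-section = 21 x 2.0 = 42.0 mm^2
TS = 182 / 42.0 = 4.33 MPa
(1 N/mm^2 = 1 MPa)


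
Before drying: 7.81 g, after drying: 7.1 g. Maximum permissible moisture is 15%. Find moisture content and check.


Moisture content = 9.1%
Acceptable: Yes


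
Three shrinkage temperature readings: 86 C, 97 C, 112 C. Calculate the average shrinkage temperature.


Average = (86 + 97 + 112) / 3
Average = 295 / 3 = 98.3 C


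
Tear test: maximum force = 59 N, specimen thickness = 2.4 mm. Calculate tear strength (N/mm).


Tear strength = force / thickness
Tear = 59 / 2.4 = 24.6 N/mm


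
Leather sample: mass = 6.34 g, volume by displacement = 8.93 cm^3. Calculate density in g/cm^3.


Density = mass / volume
Density = 6.34 / 8.93 = 0.710 g/cm^3


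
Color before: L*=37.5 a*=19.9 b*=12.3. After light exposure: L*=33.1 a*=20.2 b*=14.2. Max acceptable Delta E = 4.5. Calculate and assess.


Delta E = 4.80
Passes: No


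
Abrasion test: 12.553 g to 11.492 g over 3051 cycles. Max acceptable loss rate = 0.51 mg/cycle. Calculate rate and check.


Loss = 12.553 - 11.492 = 1.061 g
Rate = 1.061 g / 3051 cycles x 1000 = 0.348 mg/cycle
Max = 0.51 mg/cycle
Passes: Yes


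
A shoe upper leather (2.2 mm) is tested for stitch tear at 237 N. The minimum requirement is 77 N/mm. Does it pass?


STS = 107.7 N/mm
Passes: Yes


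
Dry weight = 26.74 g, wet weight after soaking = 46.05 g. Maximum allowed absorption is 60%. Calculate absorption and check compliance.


WA = (46.05 - 26.74) / 26.74 x 100 = 72.2%
Maximum allowed: 60%
Compliant: No


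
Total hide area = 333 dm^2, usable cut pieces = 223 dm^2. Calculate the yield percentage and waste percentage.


Yield = 223 / 333 x 100 = 67.0%
Waste = 333 - 223 = 110 dm^2
Waste% = 100 - 67.0 = 33.0%


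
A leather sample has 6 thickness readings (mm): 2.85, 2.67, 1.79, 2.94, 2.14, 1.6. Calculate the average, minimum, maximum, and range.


Average = 2.33 mm
Min = 1.6 mm
Max = 2.94 mm
Range = 1.34 mm


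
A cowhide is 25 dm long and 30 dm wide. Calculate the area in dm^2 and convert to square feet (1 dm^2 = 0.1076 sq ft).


Area = 25 x 30 = 750 dm^2
Conversion: 750 x 0.1076 = 80.70 sq ft


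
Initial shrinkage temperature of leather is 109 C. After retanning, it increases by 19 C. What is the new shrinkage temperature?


New Ts = 109 + 19 = 128 C


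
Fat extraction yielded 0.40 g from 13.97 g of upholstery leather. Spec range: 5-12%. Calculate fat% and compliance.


Fat% = 0.40 / 13.97 x 100 = 2.9%
Spec range: 5-12%
Compliant: No


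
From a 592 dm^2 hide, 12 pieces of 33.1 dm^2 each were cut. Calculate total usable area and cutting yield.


Total usable = 12 x 33.1 = 397.2 dm^2
Yield = 397.2 / 592 x 100 = 67.1%


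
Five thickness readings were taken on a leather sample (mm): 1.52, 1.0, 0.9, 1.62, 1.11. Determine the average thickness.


Sum = 1.52 + 1.0 + 0.9 + 1.62 + 1.11 = 6.15
Average = 6.15 / 5 = 1.23 mm


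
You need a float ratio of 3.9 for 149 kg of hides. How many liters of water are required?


581.1 L


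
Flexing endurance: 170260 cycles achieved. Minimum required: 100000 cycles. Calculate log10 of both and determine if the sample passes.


Achieved: log10 = 5.23
Required: log10 = 5.00
Passes: Yes

log10(170260) = 5.23
log10(100000) = 5.00
Passes: Yes


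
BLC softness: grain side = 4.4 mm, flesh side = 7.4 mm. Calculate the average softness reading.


5.90 mm

Average = (4.4 + 7.4) / 2
Average = 5.90 mm


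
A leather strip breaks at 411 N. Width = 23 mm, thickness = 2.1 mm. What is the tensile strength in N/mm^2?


8.51 N/mm^2

Cross-sectional area = 23 x 2.1 = 48.3 mm^2
Tensile strength = 411 / 48.3 = 8.51 N/mm^2


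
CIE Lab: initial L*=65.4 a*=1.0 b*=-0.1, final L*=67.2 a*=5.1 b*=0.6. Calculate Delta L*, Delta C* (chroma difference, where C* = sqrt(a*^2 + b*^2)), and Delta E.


Delta L* = 67.2 - 65.4 = 1.8
C1* = sqrt((1.0)^2 + (-0.1)^2) = 1.005
C2* = sqrt((5.1)^2 + (0.6)^2) = 5.135
Delta C* = 5.135 - 1.005 = 4.13
Delta E = sqrt((1.8)^2 + (4.1)^2 + (0.7)^2) = 4.53


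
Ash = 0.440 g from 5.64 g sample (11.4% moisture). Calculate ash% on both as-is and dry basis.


As-is ash = 7.80%
Dry-basis ash = 8.81%


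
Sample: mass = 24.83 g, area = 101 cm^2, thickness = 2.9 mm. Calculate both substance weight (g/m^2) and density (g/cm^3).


SW = 24.83 / 101 x 10000 = 2458.4 g/m^2
Volume = 101 x 2.9 / 10 = 29.29 cm^3
Density = 24.83 / 29.29 = 0.848 g/cm^3


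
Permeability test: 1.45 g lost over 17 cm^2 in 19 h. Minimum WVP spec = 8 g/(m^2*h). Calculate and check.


WVP = 1.45 / (17 x 19) x 10000 = 44.89 g/(m^2*h)
Minimum: 8 g/(m^2*h)
Meets spec: Yes


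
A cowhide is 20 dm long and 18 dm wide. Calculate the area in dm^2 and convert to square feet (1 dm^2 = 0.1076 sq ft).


360 dm^2
38.74 sq ft

Area = 20 x 18 = 360 dm^2
Conversion: 360 x 0.1076 = 38.74 sq ft


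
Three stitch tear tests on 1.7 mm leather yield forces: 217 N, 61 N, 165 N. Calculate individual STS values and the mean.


STS1 = 217 / 1.7 = 127.6 N/mm
STS2 = 61 / 1.7 = 35.9 N/mm
STS3 = 165 / 1.7 = 97.1 N/mm
Mean = (127.6 + 35.9 + 97.1) / 3 = 86.9 N/mm


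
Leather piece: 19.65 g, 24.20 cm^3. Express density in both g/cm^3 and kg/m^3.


0.812 g/cm^3
812 kg/m^3

Density = 19.65 / 24.20 = 0.812 g/cm^3
Convert: 0.812 x 1000 = 812 kg/m^3


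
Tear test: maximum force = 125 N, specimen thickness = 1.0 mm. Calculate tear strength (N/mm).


125.0 N/mm

Tear strength = force / thickness
Tear = 125 / 1.0 = 125.0 N/mm


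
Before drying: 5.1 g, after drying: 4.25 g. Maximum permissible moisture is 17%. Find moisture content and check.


Moisture content = 16.7%
Acceptable: Yes

MC = (5.1 - 4.25) / 5.1 x 100 = 16.7%
Maximum: 17%
Acceptable: Yes


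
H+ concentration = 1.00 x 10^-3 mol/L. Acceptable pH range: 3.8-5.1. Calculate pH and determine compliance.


pH = 3.00
Compliant: No

pH = -log10(1.00 x 10^-3) = 3.00
Range: 3.8 to 5.1
Compliant: No


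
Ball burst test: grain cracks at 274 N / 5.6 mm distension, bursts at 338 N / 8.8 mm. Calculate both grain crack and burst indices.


Crack index = 274 / 5.6 = 48.9 N/mm
Burst index = 338 / 8.8 = 38.4 N/mm


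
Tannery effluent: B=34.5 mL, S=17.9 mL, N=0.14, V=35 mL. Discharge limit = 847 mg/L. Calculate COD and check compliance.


COD = 531.2 mg/L
Compliant: Yes

COD = (34.5 - 17.9) x 0.14 x 8000 / 35 = 531.2 mg/L
Limit: 847 mg/L
Compliant: Yes


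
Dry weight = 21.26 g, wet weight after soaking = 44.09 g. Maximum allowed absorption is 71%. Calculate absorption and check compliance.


Absorption = 107.4%
Compliant: No

WA = (44.09 - 21.26) / 21.26 x 100 = 107.4%
Maximum allowed: 71%
Compliant: No


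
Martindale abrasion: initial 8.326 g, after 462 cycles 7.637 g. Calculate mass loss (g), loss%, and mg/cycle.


Loss = 8.326 - 7.637 = 0.689 g
Loss% = 0.689 / 8.326 x 100 = 8.28%
Rate = 0.689 / 462 x 1000 = 1.491 mg/cycle


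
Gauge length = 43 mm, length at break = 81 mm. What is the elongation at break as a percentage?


Extension = 81 - 43 = 38 mm
Elongation = 38 / 43 x 100 = 88.4%


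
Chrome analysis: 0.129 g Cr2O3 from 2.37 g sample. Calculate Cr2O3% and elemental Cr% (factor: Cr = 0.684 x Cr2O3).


Cr2O3 = 5.44%
Cr = 3.72%

Cr2O3% = 0.129 / 2.37 x 100 = 5.44%
Cr% = 5.44 x 0.684 = 3.72%


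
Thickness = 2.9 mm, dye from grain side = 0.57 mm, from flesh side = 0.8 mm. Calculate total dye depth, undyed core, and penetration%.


Total dyed = 0.57 + 0.8 = 1.37 mm
Undyed core = 2.9 - 1.37 = 1.53 mm
Penetration = 1.37 / 2.9 x 100 = 47.2%


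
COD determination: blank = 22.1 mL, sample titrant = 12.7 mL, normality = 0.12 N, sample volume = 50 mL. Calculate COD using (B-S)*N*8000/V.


COD = (22.1 - 12.7) x 0.12 x 8000 / 50
COD = 9.4 x 0.12 x 8000 / 50
COD = 180.5 mg/L


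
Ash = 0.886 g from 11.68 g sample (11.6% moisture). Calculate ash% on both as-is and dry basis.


As-is ash = 7.59%
Dry-basis ash = 8.58%

As-is ash% = 0.886 / 11.68 x 100 = 7.59%
Dry mass = 11.68 x (100 - 11.6) / 100 = 10.32512 g
Dry-basis ash% = 0.886 / 10.32512 x 100 = 8.58%


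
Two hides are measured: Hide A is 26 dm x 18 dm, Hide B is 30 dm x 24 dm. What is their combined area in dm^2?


1188 dm^2

Hide A area = 26 x 18 = 468 dm^2
Hide B area = 30 x 24 = 720 dm^2
Total = 468 + 720 = 1188 dm^2


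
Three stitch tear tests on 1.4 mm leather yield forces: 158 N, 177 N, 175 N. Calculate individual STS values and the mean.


STS1 = 112.9 N/mm
STS2 = 126.4 N/mm
STS3 = 125.0 N/mm
Mean = 121.4 N/mm


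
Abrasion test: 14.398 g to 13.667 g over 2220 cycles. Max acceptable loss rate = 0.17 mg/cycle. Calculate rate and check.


Rate = 0.329 mg/cycle
Passes: No

Loss = 14.398 - 13.667 = 0.731 g
Rate = 0.731 g / 2220 cycles x 1000 = 0.329 mg/cycle
Max = 0.17 mg/cycle
Passes: No


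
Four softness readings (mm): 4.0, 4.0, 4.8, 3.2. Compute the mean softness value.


Sum = 4.0 + 4.0 + 4.8 + 3.2
Mean = 16.0 / 4 = 4.00 mm


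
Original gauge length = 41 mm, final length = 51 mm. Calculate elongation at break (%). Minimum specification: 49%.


Elongation = 24.4%
Meets spec: No

Extension = 51 - 41 = 10 mm
Elongation = 10 / 41 x 100 = 24.4%
Minimum required: 49%
Meets specification: No


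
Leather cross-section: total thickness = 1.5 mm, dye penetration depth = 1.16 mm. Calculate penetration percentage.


Penetration% = 1.16 / 1.5 x 100
Penetration = 77.3%


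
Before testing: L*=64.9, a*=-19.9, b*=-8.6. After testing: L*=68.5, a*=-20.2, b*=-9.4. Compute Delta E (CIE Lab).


dL = 68.5 - 64.9 = 3.6
da = -20.2 - (-19.9) = -0.3
db = -9.4 - (-8.6) = -0.8
dE = sqrt((3.6)^2 + (-0.3)^2 + (-0.8)^2) = 3.70


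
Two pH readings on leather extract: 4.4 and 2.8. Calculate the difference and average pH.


Difference = |4.4 - 2.8| = 1.6
Average = (4.4 + 2.8) / 2 = 3.60


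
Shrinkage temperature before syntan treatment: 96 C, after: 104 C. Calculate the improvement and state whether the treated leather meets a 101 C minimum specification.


Improvement = 8 C
Meets 101 C spec: Yes

Improvement = 104 - 96 = 8 C
Spec check: 104 C >= 101 C? Yes


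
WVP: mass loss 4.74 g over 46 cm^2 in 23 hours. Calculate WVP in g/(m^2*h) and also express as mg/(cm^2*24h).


WVP = 44.80 g/(m^2*h)
Daily rate = 107.52 mg/(cm^2*24h)

WVP = 4.74 / (46 x 23) x 10000 = 44.80 g/(m^2*h)
Mass loss in mg = 4.74 x 1000 = 4740 mg
Per cm^2 per 24h in mg: 4740 x 24 / (46 x 23) = 113760 / 1058 = 107.52 mg/(cm^2*24h)


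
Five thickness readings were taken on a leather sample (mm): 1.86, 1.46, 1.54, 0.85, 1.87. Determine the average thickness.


Sum = 1.86 + 1.46 + 1.54 + 0.85 + 1.87 = 7.58
Average = 7.58 / 5 = 1.52 mm


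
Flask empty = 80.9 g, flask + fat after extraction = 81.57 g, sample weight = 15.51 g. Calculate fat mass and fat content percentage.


Fat mass = 0.67 g
Fat content = 4.3%

Fat mass = 81.57 - 80.9 = 0.67 g
Fat% = 0.67 / 15.51 x 100 = 4.3%


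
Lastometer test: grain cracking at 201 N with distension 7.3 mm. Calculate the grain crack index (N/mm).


Grain crack index = force / distension
Index = 201 / 7.3 = 27.5 N/mm


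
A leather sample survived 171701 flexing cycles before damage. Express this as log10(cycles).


5.23

log10(171701) = 5.23


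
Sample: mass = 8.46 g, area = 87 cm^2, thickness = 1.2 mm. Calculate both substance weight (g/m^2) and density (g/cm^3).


Substance weight = 972.4 g/m^2
Density = 0.810 g/cm^3

SW = 8.46 / 87 x 10000 = 972.4 g/m^2
Volume = 87 x 1.2 / 10 = 10.44 cm^3
Density = 8.46 / 10.44 = 0.810 g/cm^3


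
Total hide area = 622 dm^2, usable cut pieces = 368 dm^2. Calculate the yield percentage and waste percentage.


Yield = 59.2%
Waste = 40.8%


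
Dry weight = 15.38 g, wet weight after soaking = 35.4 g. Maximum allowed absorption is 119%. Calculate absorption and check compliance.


WA = (35.4 - 15.38) / 15.38 x 100 = 130.2%
Maximum allowed: 119%
Compliant: No


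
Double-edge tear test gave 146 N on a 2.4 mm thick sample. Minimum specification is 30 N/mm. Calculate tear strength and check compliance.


Tear strength = 60.8 N/mm
Compliant: Yes

Tear strength = 146 / 2.4 = 60.8 N/mm
Required minimum = 30 N/mm
Compliant: Yes


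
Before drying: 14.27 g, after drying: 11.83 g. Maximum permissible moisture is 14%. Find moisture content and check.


MC = (14.27 - 11.83) / 14.27 x 100 = 17.1%
Maximum: 14%
Acceptable: No


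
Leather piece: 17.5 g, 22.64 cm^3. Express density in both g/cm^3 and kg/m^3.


Density = 17.5 / 22.64 = 0.773 g/cm^3
Convert: 0.773 x 1000 = 773 kg/m^3


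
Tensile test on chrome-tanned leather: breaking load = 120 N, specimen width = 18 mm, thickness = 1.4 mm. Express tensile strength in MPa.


4.76 MPa

Cross-section = 18 x 1.4 = 25.2 mm^2
TS = 120 / 25.2 = 4.76 MPa
(1 N/mm^2 = 1 MPa)


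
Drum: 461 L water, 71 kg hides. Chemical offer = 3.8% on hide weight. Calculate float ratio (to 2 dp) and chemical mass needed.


Float ratio = 461 / 71 = 6.49
Chemical = 71 x 3.8 / 100 = 2.698 kg


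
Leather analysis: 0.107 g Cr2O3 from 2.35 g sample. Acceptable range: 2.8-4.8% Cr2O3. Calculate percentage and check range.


Cr2O3% = 0.107 / 2.35 x 100 = 4.55%
Acceptable range: 2.8 to 4.8%
Within range: Yes


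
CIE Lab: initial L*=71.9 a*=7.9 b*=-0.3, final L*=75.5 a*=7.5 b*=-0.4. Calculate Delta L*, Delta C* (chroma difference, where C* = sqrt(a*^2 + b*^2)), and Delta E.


Delta L* = 3.6
Delta C* = -0.40
Delta E = 3.62

Delta L* = 75.5 - 71.9 = 3.6
C1* = sqrt((7.9)^2 + (-0.3)^2) = 7.906
C2* = sqrt((7.5)^2 + (-0.4)^2) = 7.511
Delta C* = 7.511 - 7.906 = -0.40
Delta E = sqrt((3.6)^2 + (-0.4)^2 + (-0.1)^2) = 3.62


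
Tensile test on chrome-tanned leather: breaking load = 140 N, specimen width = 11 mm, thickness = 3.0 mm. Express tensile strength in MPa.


Cross-section = 11 x 3.0 = 33.0 mm^2
TS = 140 / 33.0 = 4.24 MPa
(1 N/mm^2 = 1 MPa)


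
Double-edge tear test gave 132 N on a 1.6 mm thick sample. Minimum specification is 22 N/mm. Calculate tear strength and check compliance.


Tear strength = 82.5 N/mm
Compliant: Yes

Tear strength = 132 / 1.6 = 82.5 N/mm
Required minimum = 22 N/mm
Compliant: Yes


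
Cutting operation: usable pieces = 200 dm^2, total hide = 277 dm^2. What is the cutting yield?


Yield = usable / total x 100
Yield = 200 / 277 x 100 = 72.2%


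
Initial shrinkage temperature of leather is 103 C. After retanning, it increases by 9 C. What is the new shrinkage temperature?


112 C

New Ts = 103 + 9 = 112 C


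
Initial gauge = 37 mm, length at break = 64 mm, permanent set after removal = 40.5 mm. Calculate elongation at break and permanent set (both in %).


Elongation at break = (64 - 37) / 37 x 100 = 73.0%
Permanent set = (40.5 - 37) / 37 x 100 = 9.5%


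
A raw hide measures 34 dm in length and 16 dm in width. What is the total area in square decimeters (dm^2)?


Area = length x width
Area = 34 x 16 = 544 dm^2


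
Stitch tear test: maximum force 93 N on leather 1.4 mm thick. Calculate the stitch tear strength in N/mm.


Stitch tear strength = force / thickness
STS = 93 / 1.4 = 66.4 N/mm


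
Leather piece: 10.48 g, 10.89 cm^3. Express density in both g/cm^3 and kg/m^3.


Density = 10.48 / 10.89 = 0.962 g/cm^3
Convert: 0.962 x 1000 = 962 kg/m^3


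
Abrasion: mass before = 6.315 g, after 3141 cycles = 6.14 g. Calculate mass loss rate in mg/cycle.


Mass loss = 6.315 - 6.14 = 0.175 g
Rate = 0.175 / 3141 x 1000 = 0.056 mg/cycle


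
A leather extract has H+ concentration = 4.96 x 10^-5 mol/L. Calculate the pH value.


pH = 4.30


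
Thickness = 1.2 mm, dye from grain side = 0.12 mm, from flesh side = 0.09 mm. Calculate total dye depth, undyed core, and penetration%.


Total dyed = 0.12 + 0.09 = 0.21 mm
Undyed core = 1.2 - 0.21 = 0.99 mm
Penetration = 0.21 / 1.2 x 100 = 17.5%


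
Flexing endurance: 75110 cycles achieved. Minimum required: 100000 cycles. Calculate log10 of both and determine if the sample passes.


log10(75110) = 4.88
log10(100000) = 5.00
Passes: No


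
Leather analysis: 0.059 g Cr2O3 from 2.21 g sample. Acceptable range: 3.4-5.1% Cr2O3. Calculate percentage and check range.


Cr2O3% = 0.059 / 2.21 x 100 = 2.67%
Acceptable range: 3.4 to 5.1%
Within range: No


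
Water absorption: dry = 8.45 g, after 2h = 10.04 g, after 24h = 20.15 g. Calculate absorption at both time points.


WA (2h) = (10.04 - 8.45) / 8.45 x 100 = 18.8%
WA (24h) = (20.15 - 8.45) / 8.45 x 100 = 138.5%


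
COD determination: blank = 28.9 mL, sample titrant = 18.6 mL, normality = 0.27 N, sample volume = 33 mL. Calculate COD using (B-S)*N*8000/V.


674.2 mg/L

COD = (28.9 - 18.6) x 0.27 x 8000 / 33
COD = 10.3 x 0.27 x 8000 / 33
COD = 674.2 mg/L


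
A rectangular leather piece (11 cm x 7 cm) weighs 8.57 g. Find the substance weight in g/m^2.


1113.0 g/m^2


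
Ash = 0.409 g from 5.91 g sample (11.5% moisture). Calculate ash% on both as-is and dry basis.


As-is ash% = 0.409 / 5.91 x 100 = 6.92%
Dry mass = 5.91 x (100 - 11.5) / 100 = 5.23035 g
Dry-basis ash% = 0.409 / 5.23035 x 100 = 7.82%


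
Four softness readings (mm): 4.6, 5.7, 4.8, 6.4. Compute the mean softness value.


Sum = 4.6 + 5.7 + 4.8 + 6.4
Mean = 21.5 / 4 = 5.38 mm


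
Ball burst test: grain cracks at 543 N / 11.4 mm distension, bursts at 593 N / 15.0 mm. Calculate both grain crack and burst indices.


Crack index = 47.6 N/mm
Burst index = 39.5 N/mm


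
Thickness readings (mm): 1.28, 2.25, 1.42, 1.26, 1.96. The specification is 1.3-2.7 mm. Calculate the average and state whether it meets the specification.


Sum = 8.17
Average = 8.17 / 5 = 1.63 mm
Specification range: 1.3 to 2.7 mm
Within spec: Yes


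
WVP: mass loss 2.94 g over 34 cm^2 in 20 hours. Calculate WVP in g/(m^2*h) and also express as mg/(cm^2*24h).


WVP = 43.24 g/(m^2*h)
Daily rate = 103.76 mg/(cm^2*24h)

WVP = 2.94 / (34 x 20) x 10000 = 43.24 g/(m^2*h)
Mass loss in mg = 2.94 x 1000 = 2940 mg
Per cm^2 per 24h in mg: 2940 x 24 / (34 x 20) = 70560 / 680 = 103.76 mg/(cm^2*24h)


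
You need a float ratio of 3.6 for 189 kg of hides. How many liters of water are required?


Water = hide weight x target ratio
Water = 189 x 3.6 = 680.4 L


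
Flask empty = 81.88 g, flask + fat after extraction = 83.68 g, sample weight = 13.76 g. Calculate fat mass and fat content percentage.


Fat mass = 83.68 - 81.88 = 1.80 g
Fat% = 1.80 / 13.76 x 100 = 13.1%


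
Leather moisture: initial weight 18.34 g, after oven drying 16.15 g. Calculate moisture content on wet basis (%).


Moisture = 18.34 - 16.15 = 2.19 g
MC = 2.19 / 18.34 x 100 = 11.9%


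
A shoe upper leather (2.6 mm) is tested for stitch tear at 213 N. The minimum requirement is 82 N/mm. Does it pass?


STS = 81.9 N/mm
Passes: No


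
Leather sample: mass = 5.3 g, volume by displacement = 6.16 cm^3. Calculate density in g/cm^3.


0.860 g/cm^3

Density = mass / volume
Density = 5.3 / 6.16 = 0.860 g/cm^3


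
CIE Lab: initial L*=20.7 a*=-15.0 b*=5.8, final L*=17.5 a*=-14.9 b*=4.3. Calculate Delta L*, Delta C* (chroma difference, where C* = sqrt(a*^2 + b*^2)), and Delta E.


Delta L* = -3.2
Delta C* = -0.57
Delta E = 3.54

Delta L* = 17.5 - 20.7 = -3.2
C1* = sqrt((-15.0)^2 + (5.8)^2) = 16.082
C2* = sqrt((-14.9)^2 + (4.3)^2) = 15.508
Delta C* = 15.508 - 16.082 = -0.57
Delta E = sqrt((-3.2)^2 + (0.1)^2 + (-1.5)^2) = 3.54


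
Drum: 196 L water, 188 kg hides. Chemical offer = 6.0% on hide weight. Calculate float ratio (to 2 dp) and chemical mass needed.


Float ratio = 1.04
Chemical needed = 11.28 kg

Float ratio = 196 / 188 = 1.04
Chemical = 188 x 6.0 / 100 = 11.28 kg


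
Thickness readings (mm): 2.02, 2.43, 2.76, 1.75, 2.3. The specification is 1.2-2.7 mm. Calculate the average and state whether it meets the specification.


Sum = 11.26
Average = 11.26 / 5 = 2.25 mm
Specification range: 1.2 to 2.7 mm
Within spec: Yes


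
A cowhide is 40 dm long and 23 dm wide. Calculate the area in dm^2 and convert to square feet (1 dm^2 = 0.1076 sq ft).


920 dm^2
98.99 sq ft

Area = 40 x 23 = 920 dm^2
Conversion: 920 x 0.1076 = 98.99 sq ft


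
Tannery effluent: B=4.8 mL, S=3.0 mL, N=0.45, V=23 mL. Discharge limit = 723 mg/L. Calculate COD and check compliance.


COD = 281.7 mg/L
Compliant: Yes

COD = (4.8 - 3.0) x 0.45 x 8000 / 23 = 281.7 mg/L
Limit: 723 mg/L
Compliant: Yes


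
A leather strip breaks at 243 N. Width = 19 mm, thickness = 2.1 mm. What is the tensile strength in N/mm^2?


Cross-sectional area = 19 x 2.1 = 39.9 mm^2
Tensile strength = 243 / 39.9 = 6.09 N/mm^2


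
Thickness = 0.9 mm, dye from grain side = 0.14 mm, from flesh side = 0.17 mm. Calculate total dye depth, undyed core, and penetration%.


Total dyed = 0.14 + 0.17 = 0.31 mm
Undyed core = 0.9 - 0.31 = 0.59 mm
Penetration = 0.31 / 0.9 x 100 = 34.4%


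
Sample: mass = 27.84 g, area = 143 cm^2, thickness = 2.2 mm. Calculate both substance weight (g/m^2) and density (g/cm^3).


SW = 27.84 / 143 x 10000 = 1946.9 g/m^2
Volume = 143 x 2.2 / 10 = 31.46 cm^3
Density = 27.84 / 31.46 = 0.885 g/cm^3


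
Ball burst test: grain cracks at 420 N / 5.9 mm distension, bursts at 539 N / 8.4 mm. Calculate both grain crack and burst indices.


Crack index = 420 / 5.9 = 71.2 N/mm
Burst index = 539 / 8.4 = 64.2 N/mm


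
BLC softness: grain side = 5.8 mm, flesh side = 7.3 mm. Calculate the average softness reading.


Average = (5.8 + 7.3) / 2
Average = 6.55 mm


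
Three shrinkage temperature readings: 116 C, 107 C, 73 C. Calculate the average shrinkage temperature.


98.7 C

Average = (116 + 107 + 73) / 3
Average = 296 / 3 = 98.7 C


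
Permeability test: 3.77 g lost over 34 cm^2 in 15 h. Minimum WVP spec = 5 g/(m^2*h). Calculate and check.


WVP = 73.92 g/(m^2*h)
Meets specification: Yes

WVP = 3.77 / (34 x 15) x 10000 = 73.92 g/(m^2*h)
Minimum: 5 g/(m^2*h)
Meets spec: Yes


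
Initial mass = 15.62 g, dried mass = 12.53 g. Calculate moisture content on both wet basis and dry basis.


Moisture lost = 15.62 - 12.53 = 3.09 g
Wet basis MC = 3.09 / 15.62 x 100 = 19.8%
Dry basis MC = 3.09 / 12.53 x 100 = 24.7%


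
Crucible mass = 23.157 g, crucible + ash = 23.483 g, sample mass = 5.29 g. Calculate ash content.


Ash mass = 0.326 g
Ash content = 6.16%


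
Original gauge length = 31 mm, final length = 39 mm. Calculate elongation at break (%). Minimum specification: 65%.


Extension = 39 - 31 = 8 mm
Elongation = 8 / 31 x 100 = 25.8%
Minimum required: 65%
Meets specification: No


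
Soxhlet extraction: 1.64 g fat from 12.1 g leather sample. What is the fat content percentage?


13.6%

Fat content = 1.64 / 12.1 x 100
Fat = 13.6%


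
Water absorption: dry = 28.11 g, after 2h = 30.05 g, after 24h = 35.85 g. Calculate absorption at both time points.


2h absorption = 6.9%
24h absorption = 27.5%

WA (2h) = (30.05 - 28.11) / 28.11 x 100 = 6.9%
WA (24h) = (35.85 - 28.11) / 28.11 x 100 = 27.5%


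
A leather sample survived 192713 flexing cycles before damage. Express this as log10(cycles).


log10(192713) = 5.28


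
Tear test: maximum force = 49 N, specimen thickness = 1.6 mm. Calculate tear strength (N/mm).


30.6 N/mm


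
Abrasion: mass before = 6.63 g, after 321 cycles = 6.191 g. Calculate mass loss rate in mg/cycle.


1.368 mg/cycle

Mass loss = 6.63 - 6.191 = 0.439 g
Rate = 0.439 / 321 x 1000 = 1.368 mg/cycle


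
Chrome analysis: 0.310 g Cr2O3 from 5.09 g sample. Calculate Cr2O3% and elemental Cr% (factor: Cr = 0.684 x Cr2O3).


Cr2O3% = 0.310 / 5.09 x 100 = 6.09%
Cr% = 6.09 x 0.684 = 4.17%


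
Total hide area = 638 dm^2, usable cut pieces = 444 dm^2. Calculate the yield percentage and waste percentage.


Yield = 69.6%
Waste = 30.4%


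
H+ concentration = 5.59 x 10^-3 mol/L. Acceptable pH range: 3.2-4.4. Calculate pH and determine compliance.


pH = 2.25
Compliant: No

pH = -log10(5.59 x 10^-3) = 2.25
Range: 3.2 to 4.4
Compliant: No


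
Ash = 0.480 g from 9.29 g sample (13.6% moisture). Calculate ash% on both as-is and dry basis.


As-is ash% = 0.480 / 9.29 x 100 = 5.17%
Dry mass = 9.29 x (100 - 13.6) / 100 = 8.02656 g
Dry-basis ash% = 0.480 / 8.02656 x 100 = 5.98%


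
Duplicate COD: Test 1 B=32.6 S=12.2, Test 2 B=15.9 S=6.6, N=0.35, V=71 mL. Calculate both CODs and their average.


COD1 = (32.6 - 12.2) x 0.35 x 8000 / 71 = 804.5 mg/L
COD2 = (15.9 - 6.6) x 0.35 x 8000 / 71 = 366.8 mg/L
Average = (804.5 + 366.8) / 2 = 585.7 mg/L


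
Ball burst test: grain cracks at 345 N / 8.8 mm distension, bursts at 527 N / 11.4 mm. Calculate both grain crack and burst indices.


Crack index = 345 / 8.8 = 39.2 N/mm
Burst index = 527 / 11.4 = 46.2 N/mm


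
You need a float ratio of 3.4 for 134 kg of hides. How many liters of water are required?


455.6 L

Water = hide weight x target ratio
Water = 134 x 3.4 = 455.6 L


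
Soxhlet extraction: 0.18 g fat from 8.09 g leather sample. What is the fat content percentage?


2.2%

Fat content = 0.18 / 8.09 x 100
Fat = 2.2%


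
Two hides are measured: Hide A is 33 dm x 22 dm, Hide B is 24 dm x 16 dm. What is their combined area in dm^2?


1110 dm^2

Hide A area = 33 x 22 = 726 dm^2
Hide B area = 24 x 16 = 384 dm^2
Total = 726 + 384 = 1110 dm^2


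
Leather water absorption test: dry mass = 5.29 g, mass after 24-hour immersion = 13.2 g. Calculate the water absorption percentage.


149.5%


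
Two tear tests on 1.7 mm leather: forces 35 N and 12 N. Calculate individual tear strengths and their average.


Tear 1 = 35 / 1.7 = 20.6 N/mm
Tear 2 = 12 / 1.7 = 7.1 N/mm
Average = (20.6 + 7.1) / 2 = 13.9 N/mm


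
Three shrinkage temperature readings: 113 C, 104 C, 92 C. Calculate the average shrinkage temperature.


Average = (113 + 104 + 92) / 3
Average = 309 / 3 = 103.0 C


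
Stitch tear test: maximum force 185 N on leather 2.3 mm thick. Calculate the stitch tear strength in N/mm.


80.4 N/mm

Stitch tear strength = force / thickness
STS = 185 / 2.3 = 80.4 N/mm


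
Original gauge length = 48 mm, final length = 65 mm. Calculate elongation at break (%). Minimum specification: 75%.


Elongation = 35.4%
Meets spec: No


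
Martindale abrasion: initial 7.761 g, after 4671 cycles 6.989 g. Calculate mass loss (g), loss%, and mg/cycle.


Loss = 7.761 - 6.989 = 0.772 g
Loss% = 0.772 / 7.761 x 100 = 9.95%
Rate = 0.772 / 4671 x 1000 = 0.165 mg/cycle


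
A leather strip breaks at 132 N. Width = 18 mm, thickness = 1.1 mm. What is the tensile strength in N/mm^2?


6.67 N/mm^2


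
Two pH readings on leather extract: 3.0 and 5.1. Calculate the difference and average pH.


Difference = |3.0 - 5.1| = 2.1
Average = (3.0 + 5.1) / 2 = 4.05


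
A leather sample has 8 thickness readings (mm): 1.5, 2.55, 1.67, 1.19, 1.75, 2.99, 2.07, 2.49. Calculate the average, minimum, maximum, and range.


Average = 2.03 mm
Min = 1.19 mm
Max = 2.99 mm
Range = 1.80 mm

Sum = 16.21
Average = 16.21 / 8 = 2.03 mm
Minimum = 1.19 mm
Maximum = 2.99 mm
Range = 2.99 - 1.19 = 1.80 mm


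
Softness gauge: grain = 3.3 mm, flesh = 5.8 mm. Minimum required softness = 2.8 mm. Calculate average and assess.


Average softness = 4.55 mm
Meets requirement: Yes


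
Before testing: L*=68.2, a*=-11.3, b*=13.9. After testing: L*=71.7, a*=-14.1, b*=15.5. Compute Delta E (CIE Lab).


Delta E = 4.76

dL = 71.7 - 68.2 = 3.5
da = -14.1 - (-11.3) = -2.8
db = 15.5 - 13.9 = 1.6
dE = sqrt((3.5)^2 + (-2.8)^2 + (1.6)^2) = 4.76


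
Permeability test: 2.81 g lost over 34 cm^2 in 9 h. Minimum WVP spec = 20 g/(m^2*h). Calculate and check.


WVP = 91.83 g/(m^2*h)
Meets specification: Yes


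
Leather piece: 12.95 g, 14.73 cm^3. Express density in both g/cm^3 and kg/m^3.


0.879 g/cm^3
879 kg/m^3

Density = 12.95 / 14.73 = 0.879 g/cm^3
Convert: 0.879 x 1000 = 879 kg/m^3


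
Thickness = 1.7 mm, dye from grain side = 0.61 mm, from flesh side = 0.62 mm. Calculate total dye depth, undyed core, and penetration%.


Total dyed = 1.23 mm
Undyed core = 0.47 mm
Penetration = 72.4%


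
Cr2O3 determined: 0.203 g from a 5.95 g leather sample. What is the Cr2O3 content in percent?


3.41%


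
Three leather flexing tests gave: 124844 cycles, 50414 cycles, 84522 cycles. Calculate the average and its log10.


Average = (124844 + 50414 + 84522) / 3 = 86593 cycles
log10(86593) = 4.94


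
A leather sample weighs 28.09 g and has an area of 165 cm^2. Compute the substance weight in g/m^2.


Substance weight = mass / area x 10000
SW = 28.09 / 165 x 10000
SW = 1702.4 g/m^2


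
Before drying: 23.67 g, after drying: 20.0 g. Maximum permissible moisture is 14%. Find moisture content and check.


Moisture content = 15.5%
Acceptable: No


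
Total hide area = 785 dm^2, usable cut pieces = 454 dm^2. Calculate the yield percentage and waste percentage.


Yield = 57.8%
Waste = 42.2%

Yield = 454 / 785 x 100 = 57.8%
Waste = 785 - 454 = 331 dm^2
Waste% = 100 - 57.8 = 42.2%


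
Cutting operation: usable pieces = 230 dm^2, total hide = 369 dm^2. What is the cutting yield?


Yield = usable / total x 100
Yield = 230 / 369 x 100 = 62.3%


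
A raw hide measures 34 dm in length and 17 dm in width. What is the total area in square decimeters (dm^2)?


Area = length x width
Area = 34 x 17 = 578 dm^2


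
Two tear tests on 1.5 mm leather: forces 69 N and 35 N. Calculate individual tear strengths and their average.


Tear 1 = 46.0 N/mm
Tear 2 = 23.3 N/mm
Average = 34.7 N/mm

Tear 1 = 69 / 1.5 = 46.0 N/mm
Tear 2 = 35 / 1.5 = 23.3 N/mm
Average = (46.0 + 23.3) / 2 = 34.7 N/mm


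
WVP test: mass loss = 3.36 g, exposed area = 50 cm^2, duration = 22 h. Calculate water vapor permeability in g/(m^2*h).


WVP = mass_loss / (area x time) x 10000
WVP = 3.36 / (50 x 22) x 10000
WVP = 3.36 / 1100 x 10000 = 30.55 g/(m^2*h)


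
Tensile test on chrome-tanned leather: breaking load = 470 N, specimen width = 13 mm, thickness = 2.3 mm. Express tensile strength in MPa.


Cross-section = 13 x 2.3 = 29.9 mm^2
TS = 470 / 29.9 = 15.72 MPa
(1 N/mm^2 = 1 MPa)


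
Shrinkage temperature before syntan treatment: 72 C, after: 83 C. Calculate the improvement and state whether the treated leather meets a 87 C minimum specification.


Improvement = 83 - 72 = 11 C
Spec check: 83 C >= 87 C? No


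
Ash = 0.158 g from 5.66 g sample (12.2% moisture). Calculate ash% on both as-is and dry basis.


As-is ash% = 0.158 / 5.66 x 100 = 2.79%
Dry mass = 5.66 x (100 - 12.2) / 100 = 4.96948 g
Dry-basis ash% = 0.158 / 4.96948 x 100 = 3.18%


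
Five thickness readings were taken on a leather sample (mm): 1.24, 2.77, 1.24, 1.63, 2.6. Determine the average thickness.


Sum = 1.24 + 2.77 + 1.24 + 1.63 + 2.6 = 9.48
Average = 9.48 / 5 = 1.90 mm


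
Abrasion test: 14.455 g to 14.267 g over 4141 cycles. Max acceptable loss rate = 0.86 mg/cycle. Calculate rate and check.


Loss = 14.455 - 14.267 = 0.188 g
Rate = 0.188 g / 4141 cycles x 1000 = 0.045 mg/cycle
Max = 0.86 mg/cycle
Passes: Yes


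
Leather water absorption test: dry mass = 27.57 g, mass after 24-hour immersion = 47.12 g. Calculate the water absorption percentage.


70.9%


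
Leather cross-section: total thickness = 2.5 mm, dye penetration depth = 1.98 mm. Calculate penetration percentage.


Penetration% = 1.98 / 2.5 x 100
Penetration = 79.2%


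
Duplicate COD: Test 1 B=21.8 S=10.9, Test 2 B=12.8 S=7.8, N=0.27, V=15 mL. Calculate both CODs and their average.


COD1 = 1569.6 mg/L
COD2 = 720.0 mg/L
Average = 1144.8 mg/L

COD1 = (21.8 - 10.9) x 0.27 x 8000 / 15 = 1569.6 mg/L
COD2 = (12.8 - 7.8) x 0.27 x 8000 / 15 = 720.0 mg/L
Average = (1569.6 + 720.0) / 2 = 1144.8 mg/L


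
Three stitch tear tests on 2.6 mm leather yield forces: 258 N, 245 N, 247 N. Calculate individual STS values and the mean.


STS1 = 258 / 2.6 = 99.2 N/mm
STS2 = 245 / 2.6 = 94.2 N/mm
STS3 = 247 / 2.6 = 95.0 N/mm
Mean = (99.2 + 94.2 + 95.0) / 3 = 96.1 N/mm


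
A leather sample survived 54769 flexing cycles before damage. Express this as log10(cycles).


4.74

log10(54769) = 4.74


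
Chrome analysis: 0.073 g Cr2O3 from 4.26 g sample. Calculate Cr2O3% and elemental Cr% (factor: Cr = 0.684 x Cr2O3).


Cr2O3 = 1.71%
Cr = 1.17%

Cr2O3% = 0.073 / 4.26 x 100 = 1.71%
Cr% = 1.71 x 0.684 = 1.17%


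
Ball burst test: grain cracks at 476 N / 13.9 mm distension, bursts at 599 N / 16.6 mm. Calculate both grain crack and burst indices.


Crack index = 34.2 N/mm
Burst index = 36.1 N/mm

Crack index = 476 / 13.9 = 34.2 N/mm
Burst index = 599 / 16.6 = 36.1 N/mm


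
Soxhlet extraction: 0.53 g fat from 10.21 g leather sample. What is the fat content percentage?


Fat content = 0.53 / 10.21 x 100
Fat = 5.2%


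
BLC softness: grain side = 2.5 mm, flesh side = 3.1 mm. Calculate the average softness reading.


2.80 mm


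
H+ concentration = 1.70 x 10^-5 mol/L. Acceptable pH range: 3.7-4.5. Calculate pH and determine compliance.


pH = -log10(1.70 x 10^-5) = 4.77
Range: 3.7 to 4.5
Compliant: No


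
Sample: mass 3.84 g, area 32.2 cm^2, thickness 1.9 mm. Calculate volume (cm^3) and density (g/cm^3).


Volume = 6.118 cm^3
Density = 0.628 g/cm^3

Thickness in cm = 1.9 / 10 = 0.19 cm
Volume = 32.2 x 0.19 = 6.118 cm^3
Density = 3.84 / 6.118 = 0.628 g/cm^3


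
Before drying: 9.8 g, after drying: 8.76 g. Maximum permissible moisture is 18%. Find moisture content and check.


Moisture content = 10.6%
Acceptable: Yes

MC = (9.8 - 8.76) / 9.8 x 100 = 10.6%
Maximum: 18%
Acceptable: Yes


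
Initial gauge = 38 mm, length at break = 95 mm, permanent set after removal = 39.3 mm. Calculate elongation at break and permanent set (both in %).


Elongation at break = (95 - 38) / 38 x 100 = 150.0%
Permanent set = (39.3 - 38) / 38 x 100 = 3.4%


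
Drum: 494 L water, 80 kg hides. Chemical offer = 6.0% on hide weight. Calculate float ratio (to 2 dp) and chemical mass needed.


Float ratio = 6.18
Chemical needed = 4.8 kg

Float ratio = 494 / 80 = 6.18
Chemical = 80 x 6.0 / 100 = 4.8 kg


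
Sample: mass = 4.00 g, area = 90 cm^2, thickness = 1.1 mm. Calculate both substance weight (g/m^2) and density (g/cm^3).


Substance weight = 444.4 g/m^2
Density = 0.404 g/cm^3

SW = 4.00 / 90 x 10000 = 444.4 g/m^2
Volume = 90 x 1.1 / 10 = 9.90 cm^3
Density = 4.00 / 9.90 = 0.404 g/cm^3


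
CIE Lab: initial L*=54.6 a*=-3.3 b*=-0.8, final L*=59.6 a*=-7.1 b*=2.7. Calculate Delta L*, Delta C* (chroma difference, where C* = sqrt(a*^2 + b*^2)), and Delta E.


Delta L* = 5.0
Delta C* = 4.20
Delta E = 7.19


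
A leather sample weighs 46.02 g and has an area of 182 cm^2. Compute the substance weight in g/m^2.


Substance weight = mass / area x 10000
SW = 46.02 / 182 x 10000
SW = 2528.6 g/m^2


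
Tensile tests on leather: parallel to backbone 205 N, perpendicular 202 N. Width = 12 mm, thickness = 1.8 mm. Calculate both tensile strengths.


Area = 12 x 1.8 = 21.6 mm^2
TS (parallel) = 205 / 21.6 = 9.49 N/mm^2
TS (perpendicular) = 202 / 21.6 = 9.35 N/mm^2
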